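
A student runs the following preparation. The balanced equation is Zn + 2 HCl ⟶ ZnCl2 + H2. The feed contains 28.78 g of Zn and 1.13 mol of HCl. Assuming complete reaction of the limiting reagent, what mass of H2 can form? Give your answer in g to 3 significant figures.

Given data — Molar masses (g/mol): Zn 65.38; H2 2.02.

0.889 g

n(Zn) = 28.78 / 65.38 = 0.4402 mol
n(HCl) = 1.130 mol
n/ν for Zn = 0.4402/1 = 0.4402
n/ν for HCl = 1.130/2 = 0.5650
Smallest n/ν is Zn → limiting reagent.
n(H2) = (1/1) × 0.4402 = 0.4402 mol
mass = 0.4402 × 2.02 = 0.8892 g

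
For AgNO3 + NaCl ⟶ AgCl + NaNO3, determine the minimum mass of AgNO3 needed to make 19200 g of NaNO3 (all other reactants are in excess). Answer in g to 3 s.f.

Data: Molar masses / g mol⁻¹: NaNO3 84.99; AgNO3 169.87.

n(NaNO3) = 19200 / 84.99 = 225.9 mol
n(AgNO3) = (1/1) × 225.9 = 225.9 mol
mass = 225.9 × 169.87 = 38370 g

38400 g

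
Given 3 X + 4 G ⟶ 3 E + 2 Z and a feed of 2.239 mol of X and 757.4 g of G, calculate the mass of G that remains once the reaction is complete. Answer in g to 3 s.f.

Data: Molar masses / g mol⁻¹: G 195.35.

174 g

n(X) = 2.239 mol
n(G) = 757.4 / 195.35 = 3.877 mol
n/ν → X: 0.7463, G: 0.9693; X is limiting.
G consumed = (4/3) × 2.239 = 2.985 mol
G remaining = 3.877 − 2.985 = 0.8920 mol
mass = 0.8920 × 195.35 = 174.3 g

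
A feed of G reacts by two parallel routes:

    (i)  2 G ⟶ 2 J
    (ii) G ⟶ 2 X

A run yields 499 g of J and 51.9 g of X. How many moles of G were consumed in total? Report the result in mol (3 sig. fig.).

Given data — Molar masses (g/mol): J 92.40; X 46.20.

5.96 mol

n(J) = 499 / 92.40 = 5.400 mol
n(X) = 51.9 / 46.20 = 1.123 mol
n(G) via (i) = (2/2)×5.400 = 5.400 mol
n(G) via (ii) = (1/2)×1.123 = 0.5615 mol
total n(G) = 5.400 + 0.5615 = 5.962 mol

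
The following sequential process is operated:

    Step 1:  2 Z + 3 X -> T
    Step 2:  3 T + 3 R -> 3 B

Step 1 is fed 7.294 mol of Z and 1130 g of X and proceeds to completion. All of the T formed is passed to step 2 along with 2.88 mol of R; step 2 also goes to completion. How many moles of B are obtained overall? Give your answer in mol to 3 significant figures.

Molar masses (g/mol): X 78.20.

Step 1:
n(Z) = 7.294 mol
n(X) = 1130 / 78.20 = 14.45 mol
n/ν for Z = 7.294/2 = 3.647
n/ν for X = 14.45/3 = 4.817
Smallest n/ν is Z → limiting reagent.
n(T) produced = (1/2) × 7.294 = 3.647 mol
Step 2:
n(T) available = 3.647 mol
n(R) = 2.880 mol
n/ν for T = 3.647/3 = 1.216
n/ν for R = 2.880/3 = 0.9600
Smallest n/ν is R → limiting reagent.
n(B) = (3/3) × 2.880 = 2.880 mol

2.88 mol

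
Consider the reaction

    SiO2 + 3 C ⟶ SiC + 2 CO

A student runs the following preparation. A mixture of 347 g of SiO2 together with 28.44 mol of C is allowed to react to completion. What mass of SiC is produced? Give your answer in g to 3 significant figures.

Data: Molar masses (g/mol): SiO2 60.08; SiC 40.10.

232 g

n(SiO2) = 347.0 / 60.08 = 5.776 mol
n(C) = 28.44 mol
n/ν for SiO2 = 5.776/1 = 5.776
n/ν for C = 28.44/3 = 9.480
Smallest n/ν is SiO2 → limiting reagent.
n(SiC) = (1/1) × 5.776 = 5.776 mol
mass = 5.776 × 40.10 = 231.6 g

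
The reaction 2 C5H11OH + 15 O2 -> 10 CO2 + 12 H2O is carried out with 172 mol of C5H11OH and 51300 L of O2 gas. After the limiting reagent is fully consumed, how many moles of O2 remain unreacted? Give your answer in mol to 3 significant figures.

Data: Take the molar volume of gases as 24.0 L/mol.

848 mol

n(C5H11OH) = 172.0 mol
n(O2) = 51300 / 24.0 = 2138 mol
n/ν for C5H11OH = 172.0/2 = 86.00
n/ν for O2 = 2138/15 = 142.5
Smallest n/ν is C5H11OH → limiting reagent.
O2 consumed = (15/2) × 172.0 = 1290 mol
O2 remaining = 2138 − 1290 = 848.0 mol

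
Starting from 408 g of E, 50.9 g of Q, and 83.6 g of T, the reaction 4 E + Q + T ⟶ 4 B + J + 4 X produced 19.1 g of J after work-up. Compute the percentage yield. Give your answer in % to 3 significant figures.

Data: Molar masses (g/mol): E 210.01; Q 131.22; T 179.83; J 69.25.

71.1 %

n(E) = 408.0 / 210.01 = 1.943 mol
n(Q) = 50.90 / 131.22 = 0.3879 mol
n(T) = 83.60 / 179.83 = 0.4649 mol
n/ν for E = 1.943/4 = 0.4858
n/ν for Q = 0.3879/1 = 0.3879
n/ν for T = 0.4649/1 = 0.4649
Smallest n/ν is Q → limiting reagent.
theoretical n(J) = (1/1) × 0.3879 = 0.3879 mol → 26.86 g
% yield = 19.1 / 26.86 × 100 = 71.11 %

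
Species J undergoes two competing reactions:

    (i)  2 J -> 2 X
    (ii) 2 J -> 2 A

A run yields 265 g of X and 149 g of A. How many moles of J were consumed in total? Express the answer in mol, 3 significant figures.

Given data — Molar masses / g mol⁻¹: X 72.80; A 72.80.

n(X) = 265 / 72.80 = 3.640 mol
n(A) = 149 / 72.80 = 2.047 mol
n(J) via (i) = (2/2)×3.640 = 3.640 mol
n(J) via (ii) = (2/2)×2.047 = 2.047 mol
total n(J) = 3.640 + 2.047 = 5.687 mol

5.69 mol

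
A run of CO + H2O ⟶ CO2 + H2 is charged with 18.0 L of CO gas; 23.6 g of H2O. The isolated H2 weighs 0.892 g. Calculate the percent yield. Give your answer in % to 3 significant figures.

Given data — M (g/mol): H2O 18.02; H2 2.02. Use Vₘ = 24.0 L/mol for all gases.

n(CO) = 18.00 / 24.0 = 0.7500 mol
n(H2O) = 23.60 / 18.02 = 1.310 mol
n/ν for CO = 0.7500/1 = 0.7500
n/ν for H2O = 1.310/1 = 1.310
Smallest n/ν is CO → limiting reagent.
theoretical n(H2) = (1/1) × 0.7500 = 0.7500 mol → 1.515 g
% yield = 0.892 / 1.515 × 100 = 58.88 %

58.9 %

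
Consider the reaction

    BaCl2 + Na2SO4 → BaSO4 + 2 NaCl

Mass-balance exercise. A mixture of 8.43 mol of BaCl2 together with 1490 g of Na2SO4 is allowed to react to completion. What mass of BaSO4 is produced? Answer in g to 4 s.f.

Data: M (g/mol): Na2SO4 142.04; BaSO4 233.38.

n(BaCl2) = 8.430 mol
n(Na2SO4) = 1490 / 142.04 = 10.49 mol
n/ν → BaCl2: 8.430, Na2SO4: 10.49; BaCl2 is limiting.
n(BaSO4) = (1/1) × 8.430 = 8.430 mol
mass = 8.430 × 233.38 = 1967 g

1967 g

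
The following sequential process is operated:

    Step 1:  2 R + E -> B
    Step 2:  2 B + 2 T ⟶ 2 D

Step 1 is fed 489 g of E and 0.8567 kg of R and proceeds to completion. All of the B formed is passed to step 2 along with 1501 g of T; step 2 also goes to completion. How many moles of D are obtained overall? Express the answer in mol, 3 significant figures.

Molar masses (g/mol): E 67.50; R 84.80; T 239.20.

5.05 mol

Step 1:
n(E) = 489.0 / 67.50 = 7.244 mol
n(R) = 0.8567×1000 / 84.80 = 10.10 mol
n/ν → E: 7.244, R: 5.050; R is limiting.
n(B) produced = (1/2) × 10.10 = 5.050 mol
Step 2:
n(B) available = 5.050 mol
n(T) = 1501 / 239.20 = 6.275 mol
n/ν → B: 2.525, T: 3.138; B is limiting.
n(D) = (2/2) × 5.050 = 5.050 mol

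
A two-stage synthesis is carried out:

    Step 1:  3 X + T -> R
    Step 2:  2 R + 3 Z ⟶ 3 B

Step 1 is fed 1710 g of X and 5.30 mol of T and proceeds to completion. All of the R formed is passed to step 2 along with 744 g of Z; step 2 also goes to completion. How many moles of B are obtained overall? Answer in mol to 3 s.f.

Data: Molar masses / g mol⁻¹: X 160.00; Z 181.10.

Step 1:
n(X) = 1710 / 160.00 = 10.69 mol
n(T) = 5.300 mol
n/ν for X = 10.69/3 = 3.563
n/ν for T = 5.300/1 = 5.300
Smallest n/ν is X → limiting reagent.
n(R) produced = (1/3) × 10.69 = 3.563 mol
Step 2:
n(R) available = 3.563 mol
n(Z) = 744.0 / 181.10 = 4.108 mol
n/ν for R = 3.563/2 = 1.782
n/ν for Z = 4.108/3 = 1.369
Smallest n/ν is Z → limiting reagent.
n(B) = (3/3) × 4.108 = 4.108 mol

4.11 mol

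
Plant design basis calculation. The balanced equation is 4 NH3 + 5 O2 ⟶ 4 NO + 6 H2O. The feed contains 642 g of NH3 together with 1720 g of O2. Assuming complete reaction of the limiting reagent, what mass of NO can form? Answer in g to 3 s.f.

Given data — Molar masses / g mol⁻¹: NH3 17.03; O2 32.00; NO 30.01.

1130 g

n(NH3) = 642.0 / 17.03 = 37.70 mol
n(O2) = 1720 / 32.00 = 53.75 mol
n/ν for NH3 = 37.70/4 = 9.425
n/ν for O2 = 53.75/5 = 10.75
Smallest n/ν is NH3 → limiting reagent.
n(NO) = (4/4) × 37.70 = 37.70 mol
mass = 37.70 × 30.01 = 1131 g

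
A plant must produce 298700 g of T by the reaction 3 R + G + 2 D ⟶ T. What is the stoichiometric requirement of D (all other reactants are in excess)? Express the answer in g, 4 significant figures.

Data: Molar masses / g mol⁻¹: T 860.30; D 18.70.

n(T) = 298700 / 860.30 = 347.2 mol
n(D) = (2/1) × 347.2 = 694.4 mol
mass = 694.4 × 18.70 = 12990 g

12990 g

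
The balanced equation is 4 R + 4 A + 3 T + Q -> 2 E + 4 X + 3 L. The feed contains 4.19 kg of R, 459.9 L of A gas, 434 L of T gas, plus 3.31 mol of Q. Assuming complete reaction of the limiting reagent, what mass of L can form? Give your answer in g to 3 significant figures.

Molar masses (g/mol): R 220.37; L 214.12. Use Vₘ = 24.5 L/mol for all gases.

2130 g

n(R) = 4.190×1000 / 220.37 = 19.01 mol
n(A) = 459.9 / 24.5 = 18.77 mol
n(T) = 434.0 / 24.5 = 17.71 mol
n(Q) = 3.310 mol
n/ν for R = 19.01/4 = 4.753
n/ν for A = 18.77/4 = 4.693
n/ν for T = 17.71/3 = 5.903
n/ν for Q = 3.310/1 = 3.310
Smallest n/ν is Q → limiting reagent.
n(L) = (3/1) × 3.310 = 9.930 mol
mass = 9.930 × 214.12 = 2126 g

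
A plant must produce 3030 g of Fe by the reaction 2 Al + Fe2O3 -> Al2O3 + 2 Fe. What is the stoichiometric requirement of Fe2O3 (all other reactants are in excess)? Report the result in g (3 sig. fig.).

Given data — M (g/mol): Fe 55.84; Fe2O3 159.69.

4330 g

n(Fe) = 3030 / 55.84 = 54.26 mol
n(Fe2O3) = (1/2) × 54.26 = 27.13 mol
mass = 27.13 × 159.69 = 4332 g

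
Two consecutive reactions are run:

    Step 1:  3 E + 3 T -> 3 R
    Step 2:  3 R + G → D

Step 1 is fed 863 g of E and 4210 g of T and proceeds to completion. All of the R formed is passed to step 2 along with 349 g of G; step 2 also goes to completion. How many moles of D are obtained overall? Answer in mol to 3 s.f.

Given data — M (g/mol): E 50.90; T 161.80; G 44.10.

Step 1:
n(E) = 863.0 / 50.90 = 16.95 mol
n(T) = 4210 / 161.80 = 26.02 mol
n/ν for E = 16.95/3 = 5.650
n/ν for T = 26.02/3 = 8.673
Smallest n/ν is E → limiting reagent.
n(R) produced = (3/3) × 16.95 = 16.95 mol
Step 2:
n(R) available = 16.95 mol
n(G) = 349.0 / 44.10 = 7.914 mol
n/ν for R = 16.95/3 = 5.650
n/ν for G = 7.914/1 = 7.914
Smallest n/ν is R → limiting reagent.
n(D) = (1/3) × 16.95 = 5.650 mol

5.65 mol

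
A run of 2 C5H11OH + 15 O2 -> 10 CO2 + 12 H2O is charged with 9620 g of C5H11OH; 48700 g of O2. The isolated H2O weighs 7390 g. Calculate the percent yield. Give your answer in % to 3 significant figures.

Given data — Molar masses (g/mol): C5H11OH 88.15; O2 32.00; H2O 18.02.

62.6 %

n(C5H11OH) = 9620 / 88.15 = 109.1 mol
n(O2) = 48700 / 32.00 = 1522 mol
n/ν for C5H11OH = 109.1/2 = 54.55
n/ν for O2 = 1522/15 = 101.5
Smallest n/ν is C5H11OH → limiting reagent.
theoretical n(H2O) = (12/2) × 109.1 = 654.6 mol → 11800 g
% yield = 7390 / 11800 × 100 = 62.63 %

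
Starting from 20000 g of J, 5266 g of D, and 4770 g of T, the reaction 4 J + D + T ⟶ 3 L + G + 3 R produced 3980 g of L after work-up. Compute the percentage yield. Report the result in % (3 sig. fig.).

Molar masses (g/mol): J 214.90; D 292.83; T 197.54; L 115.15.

64.1 %

n(J) = 20000 / 214.90 = 93.07 mol
n(D) = 5266 / 292.83 = 17.98 mol
n(T) = 4770 / 197.54 = 24.15 mol
n/ν → J: 23.27, D: 17.98, T: 24.15; D is limiting.
theoretical n(L) = (3/1) × 17.98 = 53.94 mol → 6211 g
% yield = 3980 / 6211 × 100 = 64.08 %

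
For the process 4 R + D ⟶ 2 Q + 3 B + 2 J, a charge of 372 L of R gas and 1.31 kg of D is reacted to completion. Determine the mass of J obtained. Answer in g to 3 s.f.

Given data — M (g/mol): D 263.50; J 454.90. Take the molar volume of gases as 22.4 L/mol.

3780 g

n(R) = 372.0 / 22.4 = 16.61 mol
n(D) = 1.310×1000 / 263.50 = 4.972 mol
n/ν for R = 16.61/4 = 4.153
n/ν for D = 4.972/1 = 4.972
Smallest n/ν is R → limiting reagent.
n(J) = (2/4) × 16.61 = 8.305 mol
mass = 8.305 × 454.90 = 3778 g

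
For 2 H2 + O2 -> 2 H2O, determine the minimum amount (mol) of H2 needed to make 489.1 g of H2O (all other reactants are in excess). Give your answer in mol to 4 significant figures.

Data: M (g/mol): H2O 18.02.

n(H2O) = 489.1 / 18.02 = 27.14 mol
n(H2) = (2/2) × 27.14 = 27.14 mol

27.14 mol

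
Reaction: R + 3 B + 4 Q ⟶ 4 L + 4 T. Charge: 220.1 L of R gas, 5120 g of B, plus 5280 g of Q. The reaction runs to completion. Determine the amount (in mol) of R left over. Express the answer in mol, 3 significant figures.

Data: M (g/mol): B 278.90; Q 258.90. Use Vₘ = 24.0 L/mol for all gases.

n(R) = 220.1 / 24.0 = 9.171 mol
n(B) = 5120 / 278.90 = 18.36 mol
n(Q) = 5280 / 258.90 = 20.39 mol
n/ν → R: 9.171, B: 6.120, Q: 5.098; Q is limiting.
R consumed = (1/4) × 20.39 = 5.098 mol
R remaining = 9.171 − 5.098 = 4.073 mol

4.07 mol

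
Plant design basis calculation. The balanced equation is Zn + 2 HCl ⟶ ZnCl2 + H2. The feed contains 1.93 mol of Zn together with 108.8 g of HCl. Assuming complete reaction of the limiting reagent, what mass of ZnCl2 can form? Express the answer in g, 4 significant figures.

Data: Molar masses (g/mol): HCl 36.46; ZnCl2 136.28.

n(Zn) = 1.930 mol
n(HCl) = 108.8 / 36.46 = 2.984 mol
n/ν for Zn = 1.930/1 = 1.930
n/ν for HCl = 2.984/2 = 1.492
Smallest n/ν is HCl → limiting reagent.
n(ZnCl2) = (1/2) × 2.984 = 1.492 mol
mass = 1.492 × 136.28 = 203.3 g

203.3 g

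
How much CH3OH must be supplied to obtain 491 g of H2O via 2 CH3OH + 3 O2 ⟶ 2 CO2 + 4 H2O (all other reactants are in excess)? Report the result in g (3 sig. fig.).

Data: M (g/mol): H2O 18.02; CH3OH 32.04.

437 g

n(H2O) = 491 / 18.02 = 27.25 mol
n(CH3OH) = (2/4) × 27.25 = 13.63 mol
mass = 13.63 × 32.04 = 436.7 g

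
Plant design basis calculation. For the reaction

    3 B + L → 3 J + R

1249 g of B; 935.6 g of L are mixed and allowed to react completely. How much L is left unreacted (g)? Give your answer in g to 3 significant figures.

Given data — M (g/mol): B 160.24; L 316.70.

113 g

n(B) = 1249 / 160.24 = 7.795 mol
n(L) = 935.6 / 316.70 = 2.954 mol
n/ν for B = 7.795/3 = 2.598
n/ν for L = 2.954/1 = 2.954
Smallest n/ν is B → limiting reagent.
L consumed = (1/3) × 7.795 = 2.598 mol
L remaining = 2.954 − 2.598 = 0.3560 mol
mass = 0.3560 × 316.70 = 112.7 g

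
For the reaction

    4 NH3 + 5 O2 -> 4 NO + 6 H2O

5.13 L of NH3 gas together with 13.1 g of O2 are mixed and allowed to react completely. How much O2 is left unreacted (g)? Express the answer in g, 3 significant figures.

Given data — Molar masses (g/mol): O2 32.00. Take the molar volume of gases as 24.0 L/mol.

n(NH3) = 5.130 / 24.0 = 0.2138 mol
n(O2) = 13.10 / 32.00 = 0.4094 mol
n/ν → NH3: 0.05345, O2: 0.08188; NH3 is limiting.
O2 consumed = (5/4) × 0.2138 = 0.2673 mol
O2 remaining = 0.4094 − 0.2673 = 0.1421 mol
mass = 0.1421 × 32.00 = 4.547 g

4.55 g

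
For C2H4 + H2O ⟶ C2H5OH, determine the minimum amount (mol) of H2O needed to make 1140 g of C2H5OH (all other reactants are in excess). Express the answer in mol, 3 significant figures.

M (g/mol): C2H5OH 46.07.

n(C2H5OH) = 1140 / 46.07 = 24.74 mol
n(H2O) = (1/1) × 24.74 = 24.74 mol

24.7 mol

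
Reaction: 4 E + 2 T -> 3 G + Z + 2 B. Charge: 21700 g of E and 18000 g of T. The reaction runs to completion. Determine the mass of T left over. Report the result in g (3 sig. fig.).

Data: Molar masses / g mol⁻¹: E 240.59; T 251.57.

6650 g

n(E) = 21700 / 240.59 = 90.19 mol
n(T) = 18000 / 251.57 = 71.55 mol
n/ν for E = 90.19/4 = 22.55
n/ν for T = 71.55/2 = 35.78
Smallest n/ν is E → limiting reagent.
T consumed = (2/4) × 90.19 = 45.10 mol
T remaining = 71.55 − 45.10 = 26.45 mol
mass = 26.45 × 251.57 = 6654 g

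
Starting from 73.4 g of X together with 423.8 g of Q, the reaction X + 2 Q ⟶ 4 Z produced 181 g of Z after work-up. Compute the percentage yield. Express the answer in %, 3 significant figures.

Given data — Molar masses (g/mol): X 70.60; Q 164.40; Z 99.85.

43.6 %

n(X) = 73.40 / 70.60 = 1.040 mol
n(Q) = 423.8 / 164.40 = 2.578 mol
n/ν for X = 1.040/1 = 1.040
n/ν for Q = 2.578/2 = 1.289
Smallest n/ν is X → limiting reagent.
theoretical n(Z) = (4/1) × 1.040 = 4.160 mol → 415.4 g
% yield = 181 / 415.4 × 100 = 43.57 %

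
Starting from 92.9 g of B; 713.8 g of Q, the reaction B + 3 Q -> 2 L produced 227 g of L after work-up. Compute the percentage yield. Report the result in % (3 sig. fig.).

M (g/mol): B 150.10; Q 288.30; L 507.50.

n(B) = 92.90 / 150.10 = 0.6189 mol
n(Q) = 713.8 / 288.30 = 2.476 mol
n/ν for B = 0.6189/1 = 0.6189
n/ν for Q = 2.476/3 = 0.8253
Smallest n/ν is B → limiting reagent.
theoretical n(L) = (2/1) × 0.6189 = 1.238 mol → 628.3 g
% yield = 227 / 628.3 × 100 = 36.13 %

36.1 %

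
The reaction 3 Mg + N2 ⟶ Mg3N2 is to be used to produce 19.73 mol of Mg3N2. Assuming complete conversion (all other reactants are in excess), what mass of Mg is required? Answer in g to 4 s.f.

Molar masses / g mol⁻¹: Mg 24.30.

n(Mg3N2) = 19.73 mol
n(Mg) = (3/1) × 19.73 = 59.19 mol
mass = 59.19 × 24.30 = 1438 g

1438 g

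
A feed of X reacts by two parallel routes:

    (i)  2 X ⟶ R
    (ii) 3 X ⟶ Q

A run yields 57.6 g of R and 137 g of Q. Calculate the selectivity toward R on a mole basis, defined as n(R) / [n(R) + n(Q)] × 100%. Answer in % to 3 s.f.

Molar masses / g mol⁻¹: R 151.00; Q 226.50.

38.7 %

n(R) = 57.6 / 151.00 = 0.3815 mol
n(Q) = 137 / 226.50 = 0.6049 mol
selectivity = 0.3815/(0.3815+0.6049) × 100 = 38.68 %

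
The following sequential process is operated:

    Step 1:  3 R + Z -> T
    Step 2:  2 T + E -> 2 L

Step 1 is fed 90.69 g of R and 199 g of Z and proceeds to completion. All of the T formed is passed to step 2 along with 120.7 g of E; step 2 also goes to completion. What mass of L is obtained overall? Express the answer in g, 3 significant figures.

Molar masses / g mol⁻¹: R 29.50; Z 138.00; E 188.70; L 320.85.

Step 1:
n(R) = 90.69 / 29.50 = 3.074 mol
n(Z) = 199.0 / 138.00 = 1.442 mol
n/ν for R = 3.074/3 = 1.025
n/ν for Z = 1.442/1 = 1.442
Smallest n/ν is R → limiting reagent.
n(T) produced = (1/3) × 3.074 = 1.025 mol
Step 2:
n(T) available = 1.025 mol
n(E) = 120.7 / 188.70 = 0.6396 mol
n/ν for T = 1.025/2 = 0.5125
n/ν for E = 0.6396/1 = 0.6396
Smallest n/ν is T → limiting reagent.
n(L) = (2/2) × 1.025 = 1.025 mol
mass = 1.025 × 320.85 = 328.9 g

329 g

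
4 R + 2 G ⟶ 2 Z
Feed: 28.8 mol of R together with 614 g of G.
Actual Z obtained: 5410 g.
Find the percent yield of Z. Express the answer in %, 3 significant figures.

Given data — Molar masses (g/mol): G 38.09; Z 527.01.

n(R) = 28.80 mol
n(G) = 614.0 / 38.09 = 16.12 mol
n/ν → R: 7.200, G: 8.060; R is limiting.
theoretical n(Z) = (2/4) × 28.80 = 14.40 mol → 7589 g
% yield = 5410 / 7589 × 100 = 71.29 %

71.3 %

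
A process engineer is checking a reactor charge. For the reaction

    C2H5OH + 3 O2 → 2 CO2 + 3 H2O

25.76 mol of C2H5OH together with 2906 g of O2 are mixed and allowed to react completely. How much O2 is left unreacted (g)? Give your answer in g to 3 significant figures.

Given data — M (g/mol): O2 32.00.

n(C2H5OH) = 25.76 mol
n(O2) = 2906 / 32.00 = 90.81 mol
n/ν → C2H5OH: 25.76, O2: 30.27; C2H5OH is limiting.
O2 consumed = (3/1) × 25.76 = 77.28 mol
O2 remaining = 90.81 − 77.28 = 13.53 mol
mass = 13.53 × 32.00 = 433.0 g

433 g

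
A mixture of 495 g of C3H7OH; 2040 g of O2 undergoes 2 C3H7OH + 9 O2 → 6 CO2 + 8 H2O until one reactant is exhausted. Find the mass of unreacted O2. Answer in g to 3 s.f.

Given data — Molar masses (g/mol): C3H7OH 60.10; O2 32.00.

n(C3H7OH) = 495.0 / 60.10 = 8.236 mol
n(O2) = 2040 / 32.00 = 63.75 mol
n/ν → C3H7OH: 4.118, O2: 7.083; C3H7OH is limiting.
O2 consumed = (9/2) × 8.236 = 37.06 mol
O2 remaining = 63.75 − 37.06 = 26.69 mol
mass = 26.69 × 32.00 = 854.1 g

854 g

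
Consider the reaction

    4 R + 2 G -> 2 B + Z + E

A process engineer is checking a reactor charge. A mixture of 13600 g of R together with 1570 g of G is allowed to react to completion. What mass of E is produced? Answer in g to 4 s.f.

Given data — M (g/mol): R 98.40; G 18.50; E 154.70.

5345 g

n(R) = 13600 / 98.40 = 138.2 mol
n(G) = 1570 / 18.50 = 84.86 mol
n/ν for R = 138.2/4 = 34.55
n/ν for G = 84.86/2 = 42.43
Smallest n/ν is R → limiting reagent.
n(E) = (1/4) × 138.2 = 34.55 mol
mass = 34.55 × 154.70 = 5345 g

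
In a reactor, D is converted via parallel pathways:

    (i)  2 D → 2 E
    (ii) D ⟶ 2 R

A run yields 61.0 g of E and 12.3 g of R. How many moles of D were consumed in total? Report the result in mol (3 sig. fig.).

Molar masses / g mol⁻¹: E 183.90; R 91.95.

n(E) = 61.0 / 183.90 = 0.3317 mol
n(R) = 12.3 / 91.95 = 0.1338 mol
n(D) via (i) = (2/2)×0.3317 = 0.3317 mol
n(D) via (ii) = (1/2)×0.1338 = 0.06690 mol
total n(D) = 0.3317 + 0.06690 = 0.3986 mol

0.399 mol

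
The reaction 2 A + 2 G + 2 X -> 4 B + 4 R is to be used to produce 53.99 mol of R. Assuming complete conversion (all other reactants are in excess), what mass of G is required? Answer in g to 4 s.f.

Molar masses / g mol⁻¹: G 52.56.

1419 g

n(R) = 53.99 mol
n(G) = (2/4) × 53.99 = 27.00 mol
mass = 27.00 × 52.56 = 1419 g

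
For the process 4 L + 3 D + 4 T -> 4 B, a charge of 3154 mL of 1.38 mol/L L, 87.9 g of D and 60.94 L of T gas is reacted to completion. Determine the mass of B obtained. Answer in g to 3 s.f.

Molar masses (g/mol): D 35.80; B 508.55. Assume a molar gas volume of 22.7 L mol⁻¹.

n(L) = 1.38 × 3154/1000 = 4.353 mol
n(D) = 87.90 / 35.80 = 2.455 mol
n(T) = 60.94 / 22.7 = 2.685 mol
n/ν for L = 4.353/4 = 1.088
n/ν for D = 2.455/3 = 0.8183
n/ν for T = 2.685/4 = 0.6713
Smallest n/ν is T → limiting reagent.
n(B) = (4/4) × 2.685 = 2.685 mol
mass = 2.685 × 508.55 = 1365 g

1370 g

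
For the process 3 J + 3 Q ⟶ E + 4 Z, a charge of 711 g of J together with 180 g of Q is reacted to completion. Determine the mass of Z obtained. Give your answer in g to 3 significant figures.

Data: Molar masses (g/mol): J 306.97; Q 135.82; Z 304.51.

538 g

n(J) = 711.0 / 306.97 = 2.316 mol
n(Q) = 180.0 / 135.82 = 1.325 mol
n/ν for J = 2.316/3 = 0.7720
n/ν for Q = 1.325/3 = 0.4417
Smallest n/ν is Q → limiting reagent.
n(Z) = (4/3) × 1.325 = 1.767 mol
mass = 1.767 × 304.51 = 538.1 g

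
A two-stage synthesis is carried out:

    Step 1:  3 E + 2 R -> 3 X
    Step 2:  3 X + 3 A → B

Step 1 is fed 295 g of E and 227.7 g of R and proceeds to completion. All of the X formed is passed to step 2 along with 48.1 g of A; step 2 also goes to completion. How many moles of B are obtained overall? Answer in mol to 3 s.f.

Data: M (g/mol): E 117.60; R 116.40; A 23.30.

Step 1:
n(E) = 295.0 / 117.60 = 2.509 mol
n(R) = 227.7 / 116.40 = 1.956 mol
n/ν for E = 2.509/3 = 0.8363
n/ν for R = 1.956/2 = 0.9780
Smallest n/ν is E → limiting reagent.
n(X) produced = (3/3) × 2.509 = 2.509 mol
Step 2:
n(X) available = 2.509 mol
n(A) = 48.10 / 23.30 = 2.064 mol
n/ν for X = 2.509/3 = 0.8363
n/ν for A = 2.064/3 = 0.6880
Smallest n/ν is A → limiting reagent.
n(B) = (1/3) × 2.064 = 0.6880 mol

0.688 mol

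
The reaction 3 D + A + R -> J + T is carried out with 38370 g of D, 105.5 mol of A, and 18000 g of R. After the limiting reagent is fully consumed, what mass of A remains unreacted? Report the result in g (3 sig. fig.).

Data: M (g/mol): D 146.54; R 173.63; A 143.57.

2620 g

n(D) = 38370 / 146.54 = 261.8 mol
n(A) = 105.5 mol
n(R) = 18000 / 173.63 = 103.7 mol
n/ν → D: 87.27, A: 105.5, R: 103.7; D is limiting.
A consumed = (1/3) × 261.8 = 87.27 mol
A remaining = 105.5 − 87.27 = 18.23 mol
mass = 18.23 × 143.57 = 2617 g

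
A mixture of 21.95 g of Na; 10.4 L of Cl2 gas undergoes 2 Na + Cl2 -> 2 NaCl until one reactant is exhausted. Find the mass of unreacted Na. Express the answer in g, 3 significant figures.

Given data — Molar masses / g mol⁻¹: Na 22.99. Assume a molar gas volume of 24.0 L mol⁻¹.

n(Na) = 21.95 / 22.99 = 0.9548 mol
n(Cl2) = 10.40 / 24.0 = 0.4333 mol
n/ν for Na = 0.9548/2 = 0.4774
n/ν for Cl2 = 0.4333/1 = 0.4333
Smallest n/ν is Cl2 → limiting reagent.
Na consumed = (2/1) × 0.4333 = 0.8666 mol
Na remaining = 0.9548 − 0.8666 = 0.08820 mol
mass = 0.08820 × 22.99 = 2.028 g

2.03 g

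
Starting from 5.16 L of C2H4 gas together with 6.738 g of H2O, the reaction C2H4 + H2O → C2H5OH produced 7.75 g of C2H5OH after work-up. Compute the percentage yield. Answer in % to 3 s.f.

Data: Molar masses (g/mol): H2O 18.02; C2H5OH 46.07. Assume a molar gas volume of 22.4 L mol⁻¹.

n(C2H4) = 5.160 / 22.4 = 0.2304 mol
n(H2O) = 6.738 / 18.02 = 0.3739 mol
n/ν → C2H4: 0.2304, H2O: 0.3739; C2H4 is limiting.
theoretical n(C2H5OH) = (1/1) × 0.2304 = 0.2304 mol → 10.61 g
% yield = 7.75 / 10.61 × 100 = 73.04 %

73.0 %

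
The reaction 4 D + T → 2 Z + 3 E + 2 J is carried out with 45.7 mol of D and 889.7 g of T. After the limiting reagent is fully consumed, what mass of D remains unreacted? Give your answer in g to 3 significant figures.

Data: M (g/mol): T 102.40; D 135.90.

1490 g

n(D) = 45.70 mol
n(T) = 889.7 / 102.40 = 8.688 mol
n/ν for D = 45.70/4 = 11.43
n/ν for T = 8.688/1 = 8.688
Smallest n/ν is T → limiting reagent.
D consumed = (4/1) × 8.688 = 34.75 mol
D remaining = 45.70 − 34.75 = 10.95 mol
mass = 10.95 × 135.90 = 1488 g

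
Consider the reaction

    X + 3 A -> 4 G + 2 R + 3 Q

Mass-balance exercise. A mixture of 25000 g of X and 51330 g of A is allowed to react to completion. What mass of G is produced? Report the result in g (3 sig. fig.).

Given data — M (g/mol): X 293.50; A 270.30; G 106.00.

n(X) = 25000 / 293.50 = 85.18 mol
n(A) = 51330 / 270.30 = 189.9 mol
n/ν for X = 85.18/1 = 85.18
n/ν for A = 189.9/3 = 63.30
Smallest n/ν is A → limiting reagent.
n(G) = (4/3) × 189.9 = 253.2 mol
mass = 253.2 × 106.00 = 26840 g

26800 g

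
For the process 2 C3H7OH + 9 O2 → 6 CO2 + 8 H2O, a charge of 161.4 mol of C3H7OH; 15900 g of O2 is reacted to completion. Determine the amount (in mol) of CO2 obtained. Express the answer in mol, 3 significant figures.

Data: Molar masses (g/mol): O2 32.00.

n(C3H7OH) = 161.4 mol
n(O2) = 15900 / 32.00 = 496.9 mol
n/ν for C3H7OH = 161.4/2 = 80.70
n/ν for O2 = 496.9/9 = 55.21
Smallest n/ν is O2 → limiting reagent.
n(CO2) = (6/9) × 496.9 = 331.3 mol

331 mol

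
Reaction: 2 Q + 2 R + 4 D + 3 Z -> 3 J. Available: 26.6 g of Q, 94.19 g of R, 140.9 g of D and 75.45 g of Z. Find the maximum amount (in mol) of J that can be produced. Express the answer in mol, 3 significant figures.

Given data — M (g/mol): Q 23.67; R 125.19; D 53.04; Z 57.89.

n(Q) = 26.60 / 23.67 = 1.124 mol
n(R) = 94.19 / 125.19 = 0.7524 mol
n(D) = 140.9 / 53.04 = 2.656 mol
n(Z) = 75.45 / 57.89 = 1.303 mol
n/ν for Q = 1.124/2 = 0.5620
n/ν for R = 0.7524/2 = 0.3762
n/ν for D = 2.656/4 = 0.6640
n/ν for Z = 1.303/3 = 0.4343
Smallest n/ν is R → limiting reagent.
n(J) = (3/2) × 0.7524 = 1.129 mol

1.13 mol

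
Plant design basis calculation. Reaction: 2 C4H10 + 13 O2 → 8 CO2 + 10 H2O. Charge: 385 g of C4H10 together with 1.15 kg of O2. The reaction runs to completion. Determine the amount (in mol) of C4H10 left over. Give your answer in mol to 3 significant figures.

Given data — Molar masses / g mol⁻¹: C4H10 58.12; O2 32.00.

n(C4H10) = 385.0 / 58.12 = 6.624 mol
n(O2) = 1.150×1000 / 32.00 = 35.94 mol
n/ν for C4H10 = 6.624/2 = 3.312
n/ν for O2 = 35.94/13 = 2.765
Smallest n/ν is O2 → limiting reagent.
C4H10 consumed = (2/13) × 35.94 = 5.529 mol
C4H10 remaining = 6.624 − 5.529 = 1.095 mol

1.10 mol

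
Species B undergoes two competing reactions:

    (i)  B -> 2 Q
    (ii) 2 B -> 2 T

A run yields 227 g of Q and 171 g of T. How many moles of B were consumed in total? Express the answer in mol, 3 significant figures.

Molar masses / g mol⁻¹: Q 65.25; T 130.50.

n(Q) = 227 / 65.25 = 3.479 mol
n(T) = 171 / 130.50 = 1.310 mol
n(B) via (i) = (1/2)×3.479 = 1.740 mol
n(B) via (ii) = (2/2)×1.310 = 1.310 mol
total n(B) = 1.740 + 1.310 = 3.050 mol

3.05 mol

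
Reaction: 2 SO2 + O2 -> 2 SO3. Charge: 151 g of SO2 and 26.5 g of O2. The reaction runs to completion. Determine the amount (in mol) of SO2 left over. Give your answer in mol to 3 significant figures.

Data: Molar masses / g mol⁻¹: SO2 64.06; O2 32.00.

0.701 mol

n(SO2) = 151.0 / 64.06 = 2.357 mol
n(O2) = 26.50 / 32.00 = 0.8281 mol
n/ν for SO2 = 2.357/2 = 1.179
n/ν for O2 = 0.8281/1 = 0.8281
Smallest n/ν is O2 → limiting reagent.
SO2 consumed = (2/1) × 0.8281 = 1.656 mol
SO2 remaining = 2.357 − 1.656 = 0.7010 mol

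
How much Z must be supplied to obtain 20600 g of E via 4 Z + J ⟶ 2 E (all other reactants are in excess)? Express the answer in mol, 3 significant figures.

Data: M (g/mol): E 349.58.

118 mol

n(E) = 20600 / 349.58 = 58.93 mol
n(Z) = (4/2) × 58.93 = 117.9 mol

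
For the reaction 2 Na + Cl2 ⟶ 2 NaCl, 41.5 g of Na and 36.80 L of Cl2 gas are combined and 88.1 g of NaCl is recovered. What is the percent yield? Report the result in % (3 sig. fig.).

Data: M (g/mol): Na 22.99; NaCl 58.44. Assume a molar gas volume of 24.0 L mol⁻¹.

83.5 %

n(Na) = 41.50 / 22.99 = 1.805 mol
n(Cl2) = 36.80 / 24.0 = 1.533 mol
n/ν for Na = 1.805/2 = 0.9025
n/ν for Cl2 = 1.533/1 = 1.533
Smallest n/ν is Na → limiting reagent.
theoretical n(NaCl) = (2/2) × 1.805 = 1.805 mol → 105.5 g
% yield = 88.1 / 105.5 × 100 = 83.51 %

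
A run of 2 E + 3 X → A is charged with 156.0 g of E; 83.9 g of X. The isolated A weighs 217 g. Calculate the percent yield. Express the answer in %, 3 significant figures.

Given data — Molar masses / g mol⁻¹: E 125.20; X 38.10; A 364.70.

95.5 %

n(E) = 156.0 / 125.20 = 1.246 mol
n(X) = 83.90 / 38.10 = 2.202 mol
n/ν for E = 1.246/2 = 0.6230
n/ν for X = 2.202/3 = 0.7340
Smallest n/ν is E → limiting reagent.
theoretical n(A) = (1/2) × 1.246 = 0.6230 mol → 227.2 g
% yield = 217 / 227.2 × 100 = 95.51 %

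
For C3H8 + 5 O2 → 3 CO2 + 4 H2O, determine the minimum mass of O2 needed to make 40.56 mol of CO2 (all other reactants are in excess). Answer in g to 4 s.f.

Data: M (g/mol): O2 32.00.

2163 g

n(CO2) = 40.56 mol
n(O2) = (5/3) × 40.56 = 67.60 mol
mass = 67.60 × 32.00 = 2163 g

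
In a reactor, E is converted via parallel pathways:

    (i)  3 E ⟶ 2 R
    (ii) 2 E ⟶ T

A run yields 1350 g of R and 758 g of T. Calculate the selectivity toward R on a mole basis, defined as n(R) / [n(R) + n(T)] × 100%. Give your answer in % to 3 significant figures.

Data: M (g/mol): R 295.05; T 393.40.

70.4 %

n(R) = 1350 / 295.05 = 4.575 mol
n(T) = 758 / 393.40 = 1.927 mol
selectivity = 4.575/(4.575+1.927) × 100 = 70.36 %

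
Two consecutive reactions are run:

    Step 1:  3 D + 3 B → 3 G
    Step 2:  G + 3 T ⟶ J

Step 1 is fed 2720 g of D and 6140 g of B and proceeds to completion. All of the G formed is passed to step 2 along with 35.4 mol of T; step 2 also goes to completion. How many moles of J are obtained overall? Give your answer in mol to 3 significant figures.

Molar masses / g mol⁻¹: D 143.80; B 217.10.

11.8 mol

Step 1:
n(D) = 2720 / 143.80 = 18.92 mol
n(B) = 6140 / 217.10 = 28.28 mol
n/ν for D = 18.92/3 = 6.307
n/ν for B = 28.28/3 = 9.427
Smallest n/ν is D → limiting reagent.
n(G) produced = (3/3) × 18.92 = 18.92 mol
Step 2:
n(G) available = 18.92 mol
n(T) = 35.40 mol
n/ν for G = 18.92/1 = 18.92
n/ν for T = 35.40/3 = 11.80
Smallest n/ν is T → limiting reagent.
n(J) = (1/3) × 35.40 = 11.80 mol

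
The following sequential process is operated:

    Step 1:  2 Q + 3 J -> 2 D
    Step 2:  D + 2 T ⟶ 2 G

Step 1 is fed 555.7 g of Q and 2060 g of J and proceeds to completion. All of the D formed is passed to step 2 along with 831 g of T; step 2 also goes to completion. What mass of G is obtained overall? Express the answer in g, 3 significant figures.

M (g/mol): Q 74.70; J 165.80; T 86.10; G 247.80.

Step 1:
n(Q) = 555.7 / 74.70 = 7.439 mol
n(J) = 2060 / 165.80 = 12.42 mol
n/ν for Q = 7.439/2 = 3.720
n/ν for J = 12.42/3 = 4.140
Smallest n/ν is Q → limiting reagent.
n(D) produced = (2/2) × 7.439 = 7.439 mol
Step 2:
n(D) available = 7.439 mol
n(T) = 831.0 / 86.10 = 9.652 mol
n/ν for D = 7.439/1 = 7.439
n/ν for T = 9.652/2 = 4.826
Smallest n/ν is T → limiting reagent.
n(G) = (2/2) × 9.652 = 9.652 mol
mass = 9.652 × 247.80 = 2392 g

2390 g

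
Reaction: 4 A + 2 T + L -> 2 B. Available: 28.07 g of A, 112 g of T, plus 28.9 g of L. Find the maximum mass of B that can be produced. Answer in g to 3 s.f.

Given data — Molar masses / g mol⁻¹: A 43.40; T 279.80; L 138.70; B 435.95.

141 g

n(A) = 28.07 / 43.40 = 0.6468 mol
n(T) = 112.0 / 279.80 = 0.4003 mol
n(L) = 28.90 / 138.70 = 0.2084 mol
n/ν for A = 0.6468/4 = 0.1617
n/ν for T = 0.4003/2 = 0.2002
n/ν for L = 0.2084/1 = 0.2084
Smallest n/ν is A → limiting reagent.
n(B) = (2/4) × 0.6468 = 0.3234 mol
mass = 0.3234 × 435.95 = 141.0 g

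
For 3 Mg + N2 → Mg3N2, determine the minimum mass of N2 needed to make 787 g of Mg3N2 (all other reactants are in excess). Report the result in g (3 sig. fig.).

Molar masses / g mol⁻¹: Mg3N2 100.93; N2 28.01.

218 g

n(Mg3N2) = 787 / 100.93 = 7.797 mol
n(N2) = (1/1) × 7.797 = 7.797 mol
mass = 7.797 × 28.01 = 218.4 g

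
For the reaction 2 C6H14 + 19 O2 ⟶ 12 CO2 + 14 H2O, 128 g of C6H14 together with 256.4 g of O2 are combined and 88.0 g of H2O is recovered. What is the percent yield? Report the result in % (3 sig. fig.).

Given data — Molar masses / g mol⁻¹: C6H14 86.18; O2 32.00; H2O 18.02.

82.7 %

n(C6H14) = 128.0 / 86.18 = 1.485 mol
n(O2) = 256.4 / 32.00 = 8.013 mol
n/ν → C6H14: 0.7425, O2: 0.4217; O2 is limiting.
theoretical n(H2O) = (14/19) × 8.013 = 5.904 mol → 106.4 g
% yield = 88.0 / 106.4 × 100 = 82.71 %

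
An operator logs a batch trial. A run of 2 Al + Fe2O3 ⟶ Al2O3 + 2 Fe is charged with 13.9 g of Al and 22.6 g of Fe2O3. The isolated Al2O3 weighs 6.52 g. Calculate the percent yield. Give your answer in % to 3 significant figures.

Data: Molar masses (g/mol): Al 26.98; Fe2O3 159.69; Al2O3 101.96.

45.2 %

n(Al) = 13.90 / 26.98 = 0.5152 mol
n(Fe2O3) = 22.60 / 159.69 = 0.1415 mol
n/ν for Al = 0.5152/2 = 0.2576
n/ν for Fe2O3 = 0.1415/1 = 0.1415
Smallest n/ν is Fe2O3 → limiting reagent.
theoretical n(Al2O3) = (1/1) × 0.1415 = 0.1415 mol → 14.43 g
% yield = 6.52 / 14.43 × 100 = 45.18 %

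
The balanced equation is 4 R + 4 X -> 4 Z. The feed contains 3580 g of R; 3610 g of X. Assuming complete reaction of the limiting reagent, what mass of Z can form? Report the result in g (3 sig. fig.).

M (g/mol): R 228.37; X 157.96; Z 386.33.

6060 g

n(R) = 3580 / 228.37 = 15.68 mol
n(X) = 3610 / 157.96 = 22.85 mol
n/ν for R = 15.68/4 = 3.920
n/ν for X = 22.85/4 = 5.713
Smallest n/ν is R → limiting reagent.
n(Z) = (4/4) × 15.68 = 15.68 mol
mass = 15.68 × 386.33 = 6058 g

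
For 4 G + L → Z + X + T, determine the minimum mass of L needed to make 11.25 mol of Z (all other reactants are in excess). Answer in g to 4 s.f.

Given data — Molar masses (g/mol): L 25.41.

285.9 g

n(Z) = 11.25 mol
n(L) = (1/1) × 11.25 = 11.25 mol
mass = 11.25 × 25.41 = 285.9 g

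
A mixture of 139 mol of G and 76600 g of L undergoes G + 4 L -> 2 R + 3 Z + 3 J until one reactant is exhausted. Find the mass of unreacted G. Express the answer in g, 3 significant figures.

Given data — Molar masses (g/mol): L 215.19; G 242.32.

n(G) = 139.0 mol
n(L) = 76600 / 215.19 = 356.0 mol
n/ν → G: 139.0, L: 89.00; L is limiting.
G consumed = (1/4) × 356.0 = 89.00 mol
G remaining = 139.0 − 89.00 = 50.00 mol
mass = 50.00 × 242.32 = 12120 g

12100 g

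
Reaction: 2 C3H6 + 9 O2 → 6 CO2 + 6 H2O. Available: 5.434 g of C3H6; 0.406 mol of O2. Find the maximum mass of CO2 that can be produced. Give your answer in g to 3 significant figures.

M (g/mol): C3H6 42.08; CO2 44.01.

n(C3H6) = 5.434 / 42.08 = 0.1291 mol
n(O2) = 0.4060 mol
n/ν → C3H6: 0.06455, O2: 0.04511; O2 is limiting.
n(CO2) = (6/9) × 0.4060 = 0.2707 mol
mass = 0.2707 × 44.01 = 11.91 g

11.9 g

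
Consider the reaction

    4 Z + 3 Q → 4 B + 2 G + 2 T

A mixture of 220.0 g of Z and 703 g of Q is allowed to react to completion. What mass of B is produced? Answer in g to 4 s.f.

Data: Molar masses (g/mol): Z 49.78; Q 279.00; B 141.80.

476.4 g

n(Z) = 220.0 / 49.78 = 4.419 mol
n(Q) = 703.0 / 279.00 = 2.520 mol
n/ν for Z = 4.419/4 = 1.105
n/ν for Q = 2.520/3 = 0.8400
Smallest n/ν is Q → limiting reagent.
n(B) = (4/3) × 2.520 = 3.360 mol
mass = 3.360 × 141.80 = 476.4 g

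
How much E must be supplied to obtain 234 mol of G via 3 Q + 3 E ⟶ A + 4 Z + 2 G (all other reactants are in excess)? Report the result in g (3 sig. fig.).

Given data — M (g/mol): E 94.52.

n(G) = 234.0 mol
n(E) = (3/2) × 234.0 = 351.0 mol
mass = 351.0 × 94.52 = 33180 g

33200 g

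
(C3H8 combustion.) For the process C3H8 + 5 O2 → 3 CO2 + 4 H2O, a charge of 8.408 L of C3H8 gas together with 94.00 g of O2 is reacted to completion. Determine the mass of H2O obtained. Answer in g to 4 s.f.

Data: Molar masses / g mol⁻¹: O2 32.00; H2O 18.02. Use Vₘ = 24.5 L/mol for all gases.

n(C3H8) = 8.408 / 24.5 = 0.3432 mol
n(O2) = 94.00 / 32.00 = 2.938 mol
n/ν for C3H8 = 0.3432/1 = 0.3432
n/ν for O2 = 2.938/5 = 0.5876
Smallest n/ν is C3H8 → limiting reagent.
n(H2O) = (4/1) × 0.3432 = 1.373 mol
mass = 1.373 × 18.02 = 24.74 g

24.74 g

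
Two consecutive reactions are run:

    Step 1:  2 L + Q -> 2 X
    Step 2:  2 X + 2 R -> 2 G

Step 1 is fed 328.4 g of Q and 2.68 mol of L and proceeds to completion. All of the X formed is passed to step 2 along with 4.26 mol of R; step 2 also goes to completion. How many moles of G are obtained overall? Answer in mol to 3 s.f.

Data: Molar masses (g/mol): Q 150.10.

Step 1:
n(Q) = 328.4 / 150.10 = 2.188 mol
n(L) = 2.680 mol
n/ν for Q = 2.188/1 = 2.188
n/ν for L = 2.680/2 = 1.340
Smallest n/ν is L → limiting reagent.
n(X) produced = (2/2) × 2.680 = 2.680 mol
Step 2:
n(X) available = 2.680 mol
n(R) = 4.260 mol
n/ν for X = 2.680/2 = 1.340
n/ν for R = 4.260/2 = 2.130
Smallest n/ν is X → limiting reagent.
n(G) = (2/2) × 2.680 = 2.680 mol

2.68 mol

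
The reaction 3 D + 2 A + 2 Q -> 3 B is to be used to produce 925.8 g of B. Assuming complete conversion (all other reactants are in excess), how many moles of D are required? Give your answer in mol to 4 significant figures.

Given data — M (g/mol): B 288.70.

3.207 mol

n(B) = 925.8 / 288.70 = 3.207 mol
n(D) = (3/3) × 3.207 = 3.207 mol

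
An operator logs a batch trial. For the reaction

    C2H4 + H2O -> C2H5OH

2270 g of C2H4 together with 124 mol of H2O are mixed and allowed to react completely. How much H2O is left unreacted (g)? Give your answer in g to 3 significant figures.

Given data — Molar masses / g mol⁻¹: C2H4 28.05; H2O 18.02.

776 g

n(C2H4) = 2270 / 28.05 = 80.93 mol
n(H2O) = 124.0 mol
n/ν for C2H4 = 80.93/1 = 80.93
n/ν for H2O = 124.0/1 = 124.0
Smallest n/ν is C2H4 → limiting reagent.
H2O consumed = (1/1) × 80.93 = 80.93 mol
H2O remaining = 124.0 − 80.93 = 43.07 mol
mass = 43.07 × 18.02 = 776.1 g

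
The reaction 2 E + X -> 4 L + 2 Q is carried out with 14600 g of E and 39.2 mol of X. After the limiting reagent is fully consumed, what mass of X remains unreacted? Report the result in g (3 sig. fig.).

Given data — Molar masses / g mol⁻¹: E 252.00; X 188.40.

1930 g

n(E) = 14600 / 252.00 = 57.94 mol
n(X) = 39.20 mol
n/ν → E: 28.97, X: 39.20; E is limiting.
X consumed = (1/2) × 57.94 = 28.97 mol
X remaining = 39.20 − 28.97 = 10.23 mol
mass = 10.23 × 188.40 = 1927 g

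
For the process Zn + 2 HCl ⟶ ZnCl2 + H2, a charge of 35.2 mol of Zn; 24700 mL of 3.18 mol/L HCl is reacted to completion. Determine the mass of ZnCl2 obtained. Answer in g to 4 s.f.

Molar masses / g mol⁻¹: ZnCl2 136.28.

n(Zn) = 35.20 mol
n(HCl) = 3.18 × 24700/1000 = 78.55 mol
n/ν for Zn = 35.20/1 = 35.20
n/ν for HCl = 78.55/2 = 39.28
Smallest n/ν is Zn → limiting reagent.
n(ZnCl2) = (1/1) × 35.20 = 35.20 mol
mass = 35.20 × 136.28 = 4797 g

4797 g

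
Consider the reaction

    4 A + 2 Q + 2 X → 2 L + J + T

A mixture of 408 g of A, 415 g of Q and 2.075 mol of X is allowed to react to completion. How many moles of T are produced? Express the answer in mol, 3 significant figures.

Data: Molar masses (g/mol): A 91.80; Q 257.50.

0.806 mol

n(A) = 408.0 / 91.80 = 4.444 mol
n(Q) = 415.0 / 257.50 = 1.612 mol
n(X) = 2.075 mol
n/ν for A = 4.444/4 = 1.111
n/ν for Q = 1.612/2 = 0.8060
n/ν for X = 2.075/2 = 1.038
Smallest n/ν is Q → limiting reagent.
n(T) = (1/2) × 1.612 = 0.8060 mol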